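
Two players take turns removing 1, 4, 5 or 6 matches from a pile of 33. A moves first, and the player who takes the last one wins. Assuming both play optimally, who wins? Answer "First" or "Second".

First

Compute winning (W) and losing (L) positions by backward induction:
i:   0  1  2  3  4  5  6  7  8  9 10 11 12 13 14 15 16 17 18 19 20 21 22 23 24 25 26 27 28 29 30 31 32 33
     L  W  L  W  W  W  W  W  W  L  W  L  W  W  W  W  W  W  L  W  L  W  W  W  W  W  W  L  W  L  W  W  W  W
Position 33 is W, so the first player wins.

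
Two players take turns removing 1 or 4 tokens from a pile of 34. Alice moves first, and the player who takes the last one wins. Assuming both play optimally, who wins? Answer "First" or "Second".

First

Compute winning (W) and losing (L) positions by backward induction:
i:   0  1  2  3  4  5  6  7  8  9 10 11 12 13 14 15 16 17 18 19 20 21 22 23 24 25 26 27 28 29 30 31 32 33 34
     L  W  L  W  W  L  W  L  W  W  L  W  L  W  W  L  W  L  W  W  L  W  L  W  W  L  W  L  W  W  L  W  L  W  W
Position 34 is W, so the first player wins.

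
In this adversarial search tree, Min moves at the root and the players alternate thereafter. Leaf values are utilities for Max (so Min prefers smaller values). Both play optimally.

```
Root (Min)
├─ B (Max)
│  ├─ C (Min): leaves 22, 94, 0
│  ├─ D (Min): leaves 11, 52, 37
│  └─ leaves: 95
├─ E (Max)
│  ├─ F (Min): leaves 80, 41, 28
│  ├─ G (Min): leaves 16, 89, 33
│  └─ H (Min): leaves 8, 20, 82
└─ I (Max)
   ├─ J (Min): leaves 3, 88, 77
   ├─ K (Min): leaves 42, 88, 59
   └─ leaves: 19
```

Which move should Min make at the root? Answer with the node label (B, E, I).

E

C (Min): min(22, 94, 0) = 0
D (Min): min(11, 52, 37) = 11
B (Max): max(0, 11, 95) = 95
F (Min): min(80, 41, 28) = 28
G (Min): min(16, 89, 33) = 16
H (Min): min(8, 20, 82) = 8
E (Max): max(28, 16, 8) = 28
J (Min): min(3, 88, 77) = 3
K (Min): min(42, 88, 59) = 42
I (Max): max(3, 42, 19) = 42
Root (Min): min(95, 28, 42) = 28
Min picks the child with the lowest value: E (value 28).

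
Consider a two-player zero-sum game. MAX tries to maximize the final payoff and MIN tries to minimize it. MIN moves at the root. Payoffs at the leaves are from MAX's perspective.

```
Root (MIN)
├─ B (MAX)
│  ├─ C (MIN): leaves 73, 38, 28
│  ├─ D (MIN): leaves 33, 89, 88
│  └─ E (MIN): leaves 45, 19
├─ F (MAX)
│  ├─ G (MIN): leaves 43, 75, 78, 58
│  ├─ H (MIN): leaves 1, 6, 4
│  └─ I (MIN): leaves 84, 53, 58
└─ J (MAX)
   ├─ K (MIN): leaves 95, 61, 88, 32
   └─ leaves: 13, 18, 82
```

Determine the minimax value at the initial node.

33

C (MIN): min(73, 38, 28) = 28
D (MIN): min(33, 89, 88) = 33
E (MIN): min(45, 19) = 19
B (MAX): max(28, 33, 19) = 33
G (MIN): min(43, 75, 78, 58) = 43
H (MIN): min(1, 6, 4) = 1
I (MIN): min(84, 53, 58) = 53
F (MAX): max(43, 1, 53) = 53
K (MIN): min(95, 61, 88, 32) = 32
J (MAX): max(32, 13, 18, 82) = 82
Root (MIN): min(33, 53, 82) = 33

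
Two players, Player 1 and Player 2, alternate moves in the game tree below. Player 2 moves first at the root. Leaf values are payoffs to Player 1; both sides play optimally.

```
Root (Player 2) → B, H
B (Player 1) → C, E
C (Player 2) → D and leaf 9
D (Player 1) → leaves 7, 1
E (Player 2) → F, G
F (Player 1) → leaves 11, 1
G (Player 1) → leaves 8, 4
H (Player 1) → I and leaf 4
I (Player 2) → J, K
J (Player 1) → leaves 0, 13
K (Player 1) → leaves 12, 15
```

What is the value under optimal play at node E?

8

F: max(11, 1) = 11
G: max(8, 4) = 8
E: min(11, 8) = 8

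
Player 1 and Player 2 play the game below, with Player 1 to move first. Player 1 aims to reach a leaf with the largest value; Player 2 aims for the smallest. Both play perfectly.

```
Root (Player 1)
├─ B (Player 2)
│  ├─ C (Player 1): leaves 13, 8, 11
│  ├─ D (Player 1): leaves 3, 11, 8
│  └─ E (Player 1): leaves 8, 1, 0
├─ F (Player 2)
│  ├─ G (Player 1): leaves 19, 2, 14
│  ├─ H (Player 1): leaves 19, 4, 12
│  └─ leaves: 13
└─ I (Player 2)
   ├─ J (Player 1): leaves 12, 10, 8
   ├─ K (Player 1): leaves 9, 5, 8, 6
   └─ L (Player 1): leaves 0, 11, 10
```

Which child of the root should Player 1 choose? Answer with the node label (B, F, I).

F

C (Player 1): max(13, 8, 11) = 13
D (Player 1): max(3, 11, 8) = 11
E (Player 1): max(8, 1, 0) = 8
B (Player 2): min(13, 11, 8) = 8
G (Player 1): max(19, 2, 14) = 19
H (Player 1): max(19, 4, 12) = 19
F (Player 2): min(19, 19, 13) = 13
J (Player 1): max(12, 10, 8) = 12
K (Player 1): max(9, 5, 8, 6) = 9
L (Player 1): max(0, 11, 10) = 11
I (Player 2): min(12, 9, 11) = 9
Root (Player 1): max(8, 13, 9) = 13
Player 1 picks the child with the highest value: F (value 13).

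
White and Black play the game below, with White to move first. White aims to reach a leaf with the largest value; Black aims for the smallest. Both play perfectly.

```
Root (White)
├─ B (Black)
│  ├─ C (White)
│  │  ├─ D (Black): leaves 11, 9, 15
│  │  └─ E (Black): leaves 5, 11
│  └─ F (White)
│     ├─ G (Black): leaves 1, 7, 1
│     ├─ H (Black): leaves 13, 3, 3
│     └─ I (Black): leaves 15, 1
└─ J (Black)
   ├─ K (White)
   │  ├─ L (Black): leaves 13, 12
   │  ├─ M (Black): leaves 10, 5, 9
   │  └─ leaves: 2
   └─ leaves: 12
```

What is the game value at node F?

3

G: min(1, 7, 1) = 1
H: min(13, 3, 3) = 3
I: min(15, 1) = 1
F: max(1, 3, 1) = 3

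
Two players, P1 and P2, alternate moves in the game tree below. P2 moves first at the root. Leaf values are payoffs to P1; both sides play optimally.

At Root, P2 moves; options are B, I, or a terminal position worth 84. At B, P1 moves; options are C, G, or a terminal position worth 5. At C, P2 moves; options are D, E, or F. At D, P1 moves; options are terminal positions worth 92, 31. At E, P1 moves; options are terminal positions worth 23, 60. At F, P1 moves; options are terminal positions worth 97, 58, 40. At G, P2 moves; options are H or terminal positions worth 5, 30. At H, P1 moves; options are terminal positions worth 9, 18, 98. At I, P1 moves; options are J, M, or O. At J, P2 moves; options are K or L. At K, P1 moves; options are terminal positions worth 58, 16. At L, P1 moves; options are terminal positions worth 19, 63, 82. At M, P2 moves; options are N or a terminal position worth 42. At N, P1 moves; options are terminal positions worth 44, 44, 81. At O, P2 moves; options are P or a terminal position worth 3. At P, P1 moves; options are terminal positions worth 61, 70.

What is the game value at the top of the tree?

D (P1): max(92, 31) = 92
E (P1): max(23, 60) = 60
F (P1): max(97, 58, 40) = 97
C (P2): min(92, 60, 97) = 60
H (P1): max(9, 18, 98) = 98
G (P2): min(98, 5, 30) = 5
B (P1): max(60, 5, 5) = 60
K (P1): max(58, 16) = 58
L (P1): max(19, 63, 82) = 82
J (P2): min(58, 82) = 58
N (P1): max(44, 44, 81) = 81
M (P2): min(81, 42) = 42
P (P1): max(61, 70) = 70
O (P2): min(70, 3) = 3
I (P1): max(58, 42, 3) = 58
Root (P2): min(60, 58, 84) = 58

58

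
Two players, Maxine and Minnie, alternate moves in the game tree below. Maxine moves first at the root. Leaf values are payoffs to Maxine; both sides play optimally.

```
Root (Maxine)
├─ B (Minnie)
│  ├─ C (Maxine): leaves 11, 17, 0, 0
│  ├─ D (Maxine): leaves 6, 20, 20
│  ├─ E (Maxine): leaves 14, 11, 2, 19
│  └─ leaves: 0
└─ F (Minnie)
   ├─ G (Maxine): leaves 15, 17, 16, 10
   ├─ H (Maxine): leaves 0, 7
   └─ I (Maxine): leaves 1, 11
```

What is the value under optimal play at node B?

C: max(11, 17, 0, 0) = 17
D: max(6, 20, 20) = 20
E: max(14, 11, 2, 19) = 19
B: min(17, 20, 19, 0) = 0

0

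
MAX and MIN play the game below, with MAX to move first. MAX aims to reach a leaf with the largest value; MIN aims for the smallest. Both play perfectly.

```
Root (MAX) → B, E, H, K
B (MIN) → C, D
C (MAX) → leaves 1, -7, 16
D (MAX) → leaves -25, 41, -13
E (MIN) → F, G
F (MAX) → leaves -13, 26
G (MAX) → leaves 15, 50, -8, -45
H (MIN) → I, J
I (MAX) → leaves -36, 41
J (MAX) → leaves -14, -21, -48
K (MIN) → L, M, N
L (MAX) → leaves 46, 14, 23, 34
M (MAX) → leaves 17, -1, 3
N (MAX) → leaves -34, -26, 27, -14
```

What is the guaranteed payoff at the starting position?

C (MAX): max(1, -7, 16) = 16
D (MAX): max(-25, 41, -13) = 41
B (MIN): min(16, 41) = 16
F (MAX): max(-13, 26) = 26
G (MAX): max(15, 50, -8, -45) = 50
E (MIN): min(26, 50) = 26
I (MAX): max(-36, 41) = 41
J (MAX): max(-14, -21, -48) = -14
H (MIN): min(41, -14) = -14
L (MAX): max(46, 14, 23, 34) = 46
M (MAX): max(17, -1, 3) = 17
N (MAX): max(-34, -26, 27, -14) = 27
K (MIN): min(46, 17, 27) = 17
Root (MAX): max(16, 26, -14, 17) = 26

26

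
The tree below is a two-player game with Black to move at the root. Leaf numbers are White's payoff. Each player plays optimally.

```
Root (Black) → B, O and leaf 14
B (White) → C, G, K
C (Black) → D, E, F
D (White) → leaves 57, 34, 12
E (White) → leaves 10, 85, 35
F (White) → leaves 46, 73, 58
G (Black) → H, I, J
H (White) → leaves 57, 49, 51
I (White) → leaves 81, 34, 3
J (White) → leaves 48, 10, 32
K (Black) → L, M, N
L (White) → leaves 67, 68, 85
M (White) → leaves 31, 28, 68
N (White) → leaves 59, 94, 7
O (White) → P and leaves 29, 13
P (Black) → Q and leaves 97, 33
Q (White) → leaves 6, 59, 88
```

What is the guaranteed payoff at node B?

68

D: max(57, 34, 12) = 57
E: max(10, 85, 35) = 85
F: max(46, 73, 58) = 73
C: min(57, 85, 73) = 57
H: max(57, 49, 51) = 57
I: max(81, 34, 3) = 81
J: max(48, 10, 32) = 48
G: min(57, 81, 48) = 48
L: max(67, 68, 85) = 85
M: max(31, 28, 68) = 68
N: max(59, 94, 7) = 94
K: min(85, 68, 94) = 68
B: max(57, 48, 68) = 68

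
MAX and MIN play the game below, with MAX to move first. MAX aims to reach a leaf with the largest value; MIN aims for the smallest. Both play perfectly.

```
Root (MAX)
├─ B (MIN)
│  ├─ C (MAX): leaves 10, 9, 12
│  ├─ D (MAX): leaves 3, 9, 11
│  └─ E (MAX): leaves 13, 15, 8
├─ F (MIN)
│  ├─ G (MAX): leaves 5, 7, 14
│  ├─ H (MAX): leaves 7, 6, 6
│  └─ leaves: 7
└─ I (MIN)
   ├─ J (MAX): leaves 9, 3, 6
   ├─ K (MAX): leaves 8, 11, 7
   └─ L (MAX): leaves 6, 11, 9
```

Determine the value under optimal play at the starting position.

C (MAX): max(10, 9, 12) = 12
D (MAX): max(3, 9, 11) = 11
E (MAX): max(13, 15, 8) = 15
B (MIN): min(12, 11, 15) = 11
G (MAX): max(5, 7, 14) = 14
H (MAX): max(7, 6, 6) = 7
F (MIN): min(14, 7, 7) = 7
J (MAX): max(9, 3, 6) = 9
K (MAX): max(8, 11, 7) = 11
L (MAX): max(6, 11, 9) = 11
I (MIN): min(9, 11, 11) = 9
Root (MAX): max(11, 7, 9) = 11

11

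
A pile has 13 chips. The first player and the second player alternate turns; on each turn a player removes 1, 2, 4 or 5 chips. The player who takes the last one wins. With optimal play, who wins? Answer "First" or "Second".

Positions where the player to move wins (W) vs loses (L):
i:   0  1  2  3  4  5  6  7  8  9 10 11 12 13
     L  W  W  L  W  W  L  W  W  L  W  W  L  W
Position 13 is W, so the first player wins.

First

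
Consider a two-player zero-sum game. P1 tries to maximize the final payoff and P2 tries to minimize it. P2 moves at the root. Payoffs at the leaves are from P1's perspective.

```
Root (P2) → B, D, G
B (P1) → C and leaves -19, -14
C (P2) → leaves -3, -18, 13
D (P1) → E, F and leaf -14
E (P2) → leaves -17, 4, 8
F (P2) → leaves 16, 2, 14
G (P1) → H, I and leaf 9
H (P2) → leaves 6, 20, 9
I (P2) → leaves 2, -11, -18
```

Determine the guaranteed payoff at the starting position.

-14

C (P2): min(-3, -18, 13) = -18
B (P1): max(-18, -19, -14) = -14
E (P2): min(-17, 4, 8) = -17
F (P2): min(16, 2, 14) = 2
D (P1): max(-17, 2, -14) = 2
H (P2): min(6, 20, 9) = 6
I (P2): min(2, -11, -18) = -18
G (P1): max(6, -18, 9) = 9
Root (P2): min(-14, 2, 9) = -14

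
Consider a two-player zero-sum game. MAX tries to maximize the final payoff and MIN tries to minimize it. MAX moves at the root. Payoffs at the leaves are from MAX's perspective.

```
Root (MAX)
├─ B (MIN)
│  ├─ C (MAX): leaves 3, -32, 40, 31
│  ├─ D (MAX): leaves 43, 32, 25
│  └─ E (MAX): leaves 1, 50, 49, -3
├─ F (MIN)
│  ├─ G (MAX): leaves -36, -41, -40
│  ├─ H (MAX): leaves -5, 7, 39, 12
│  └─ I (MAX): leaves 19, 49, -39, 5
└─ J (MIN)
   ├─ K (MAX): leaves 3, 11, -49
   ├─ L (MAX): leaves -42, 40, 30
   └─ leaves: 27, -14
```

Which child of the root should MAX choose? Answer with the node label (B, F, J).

C (MAX): max(3, -32, 40, 31) = 40
D (MAX): max(43, 32, 25) = 43
E (MAX): max(1, 50, 49, -3) = 50
B (MIN): min(40, 43, 50) = 40
G (MAX): max(-36, -41, -40) = -36
H (MAX): max(-5, 7, 39, 12) = 39
I (MAX): max(19, 49, -39, 5) = 49
F (MIN): min(-36, 39, 49) = -36
K (MAX): max(3, 11, -49) = 11
L (MAX): max(-42, 40, 30) = 40
J (MIN): min(11, 40, 27, -14) = -14
Root (MAX): max(40, -36, -14) = 40
MAX picks the child with the highest value: B (value 40).

B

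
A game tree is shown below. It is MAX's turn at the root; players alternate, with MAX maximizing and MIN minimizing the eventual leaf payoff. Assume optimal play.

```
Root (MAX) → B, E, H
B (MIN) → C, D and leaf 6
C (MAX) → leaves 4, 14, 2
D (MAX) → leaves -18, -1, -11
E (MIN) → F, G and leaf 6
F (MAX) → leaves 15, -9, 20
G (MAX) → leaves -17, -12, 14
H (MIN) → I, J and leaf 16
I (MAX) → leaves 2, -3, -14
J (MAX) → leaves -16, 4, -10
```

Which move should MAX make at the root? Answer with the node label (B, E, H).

C (MAX): max(4, 14, 2) = 14
D (MAX): max(-18, -1, -11) = -1
B (MIN): min(14, -1, 6) = -1
F (MAX): max(15, -9, 20) = 20
G (MAX): max(-17, -12, 14) = 14
E (MIN): min(20, 14, 6) = 6
I (MAX): max(2, -3, -14) = 2
J (MAX): max(-16, 4, -10) = 4
H (MIN): min(2, 4, 16) = 2
Root (MAX): max(-1, 6, 2) = 6
MAX picks the child with the highest value: E (value 6).

E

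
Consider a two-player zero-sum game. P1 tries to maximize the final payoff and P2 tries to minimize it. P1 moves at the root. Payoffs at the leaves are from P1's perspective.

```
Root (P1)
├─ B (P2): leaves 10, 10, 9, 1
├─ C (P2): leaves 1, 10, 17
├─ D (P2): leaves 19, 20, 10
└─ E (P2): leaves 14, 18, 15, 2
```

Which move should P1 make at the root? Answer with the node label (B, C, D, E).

B (P2): min(10, 10, 9, 1) = 1
C (P2): min(1, 10, 17) = 1
D (P2): min(19, 20, 10) = 10
E (P2): min(14, 18, 15, 2) = 2
Root (P1): max(1, 1, 10, 2) = 10
P1 picks the child with the highest value: D (value 10).

D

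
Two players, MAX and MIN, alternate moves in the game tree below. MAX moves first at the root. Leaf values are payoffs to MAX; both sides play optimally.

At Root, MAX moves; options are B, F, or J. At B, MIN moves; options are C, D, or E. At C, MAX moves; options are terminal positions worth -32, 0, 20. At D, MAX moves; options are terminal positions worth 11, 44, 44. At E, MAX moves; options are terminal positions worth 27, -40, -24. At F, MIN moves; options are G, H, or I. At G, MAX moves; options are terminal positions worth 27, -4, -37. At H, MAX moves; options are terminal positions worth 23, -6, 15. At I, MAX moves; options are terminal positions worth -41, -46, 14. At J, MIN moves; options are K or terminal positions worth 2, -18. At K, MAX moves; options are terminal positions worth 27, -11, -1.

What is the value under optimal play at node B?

20

C: max(-32, 0, 20) = 20
D: max(11, 44, 44) = 44
E: max(27, -40, -24) = 27
B: min(20, 44, 27) = 20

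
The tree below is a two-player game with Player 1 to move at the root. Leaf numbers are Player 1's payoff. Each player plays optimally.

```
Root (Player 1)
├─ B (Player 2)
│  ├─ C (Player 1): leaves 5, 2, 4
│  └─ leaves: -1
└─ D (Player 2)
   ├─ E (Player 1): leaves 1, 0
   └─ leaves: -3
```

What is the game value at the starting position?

C (Player 1): max(5, 2, 4) = 5
B (Player 2): min(5, -1) = -1
E (Player 1): max(1, 0) = 1
D (Player 2): min(1, -3) = -3
Root (Player 1): max(-1, -3) = -1

-1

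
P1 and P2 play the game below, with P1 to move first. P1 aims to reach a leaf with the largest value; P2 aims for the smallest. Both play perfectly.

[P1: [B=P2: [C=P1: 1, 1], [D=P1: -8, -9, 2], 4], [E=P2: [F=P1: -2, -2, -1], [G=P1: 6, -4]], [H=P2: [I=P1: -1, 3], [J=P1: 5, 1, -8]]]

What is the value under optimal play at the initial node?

3

C (P1): max(1, 1) = 1
D (P1): max(-8, -9, 2) = 2
B (P2): min(1, 2, 4) = 1
F (P1): max(-2, -2, -1) = -1
G (P1): max(6, -4) = 6
E (P2): min(-1, 6) = -1
I (P1): max(-1, 3) = 3
J (P1): max(5, 1, -8) = 5
H (P2): min(3, 5) = 3
Root (P1): max(1, -1, 3) = 3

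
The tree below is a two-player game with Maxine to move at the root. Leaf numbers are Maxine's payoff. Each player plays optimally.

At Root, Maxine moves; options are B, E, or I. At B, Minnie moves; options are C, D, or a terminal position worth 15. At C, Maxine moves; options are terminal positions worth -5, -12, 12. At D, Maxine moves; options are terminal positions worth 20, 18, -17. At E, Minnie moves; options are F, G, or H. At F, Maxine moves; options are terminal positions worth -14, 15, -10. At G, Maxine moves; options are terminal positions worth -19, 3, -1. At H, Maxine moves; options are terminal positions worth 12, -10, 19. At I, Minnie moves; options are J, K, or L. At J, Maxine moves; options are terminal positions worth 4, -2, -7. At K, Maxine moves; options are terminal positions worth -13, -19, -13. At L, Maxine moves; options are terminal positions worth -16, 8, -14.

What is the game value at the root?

C (Maxine): max(-5, -12, 12) = 12
D (Maxine): max(20, 18, -17) = 20
B (Minnie): min(12, 20, 15) = 12
F (Maxine): max(-14, 15, -10) = 15
G (Maxine): max(-19, 3, -1) = 3
H (Maxine): max(12, -10, 19) = 19
E (Minnie): min(15, 3, 19) = 3
J (Maxine): max(4, -2, -7) = 4
K (Maxine): max(-13, -19, -13) = -13
L (Maxine): max(-16, 8, -14) = 8
I (Minnie): min(4, -13, 8) = -13
Root (Maxine): max(12, 3, -13) = 12

12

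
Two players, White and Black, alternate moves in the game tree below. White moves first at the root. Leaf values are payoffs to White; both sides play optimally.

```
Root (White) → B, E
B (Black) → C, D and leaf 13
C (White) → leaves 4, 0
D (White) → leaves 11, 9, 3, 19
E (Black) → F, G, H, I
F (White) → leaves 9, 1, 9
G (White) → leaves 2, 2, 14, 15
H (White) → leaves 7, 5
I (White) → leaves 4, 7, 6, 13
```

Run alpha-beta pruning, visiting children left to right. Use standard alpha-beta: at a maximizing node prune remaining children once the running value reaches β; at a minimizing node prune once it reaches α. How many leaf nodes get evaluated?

14

C [α=-∞,β=+∞]: v=4
D [α=-∞,β=4]: v=11 after child 1 ≥ β → β-cutoff, skip 3
B [α=-∞,β=+∞]: v=4
F [α=4,β=+∞]: v=9
G [α=4,β=9]: v=14 after child 3 ≥ β → β-cutoff, skip 1
H [α=4,β=9]: v=7
I [α=4,β=7]: v=7 after child 2 ≥ β → β-cutoff, skip 2
E [α=4,β=+∞]: v=7
Root [α=-∞,β=+∞]: v=7
Leaves evaluated: 14 of 20.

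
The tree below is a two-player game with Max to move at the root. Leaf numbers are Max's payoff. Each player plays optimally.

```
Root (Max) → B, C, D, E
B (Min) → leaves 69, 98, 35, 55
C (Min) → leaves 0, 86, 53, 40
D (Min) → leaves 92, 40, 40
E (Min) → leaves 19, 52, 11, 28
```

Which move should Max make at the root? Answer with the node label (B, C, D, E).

D

B (Min): min(69, 98, 35, 55) = 35
C (Min): min(0, 86, 53, 40) = 0
D (Min): min(92, 40, 40) = 40
E (Min): min(19, 52, 11, 28) = 11
Root (Max): max(35, 0, 40, 11) = 40
Max picks the child with the highest value: D (value 40).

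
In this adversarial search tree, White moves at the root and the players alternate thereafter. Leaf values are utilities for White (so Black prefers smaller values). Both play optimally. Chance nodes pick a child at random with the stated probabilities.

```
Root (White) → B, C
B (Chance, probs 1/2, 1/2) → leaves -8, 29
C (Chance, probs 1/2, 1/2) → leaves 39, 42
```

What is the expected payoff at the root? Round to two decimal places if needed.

40.5

B (Chance): 1/2·-8 + 1/2·29 = 10.5
C (Chance): 1/2·39 + 1/2·42 = 40.5
Root (White): max(10.5, 40.5) = 40.5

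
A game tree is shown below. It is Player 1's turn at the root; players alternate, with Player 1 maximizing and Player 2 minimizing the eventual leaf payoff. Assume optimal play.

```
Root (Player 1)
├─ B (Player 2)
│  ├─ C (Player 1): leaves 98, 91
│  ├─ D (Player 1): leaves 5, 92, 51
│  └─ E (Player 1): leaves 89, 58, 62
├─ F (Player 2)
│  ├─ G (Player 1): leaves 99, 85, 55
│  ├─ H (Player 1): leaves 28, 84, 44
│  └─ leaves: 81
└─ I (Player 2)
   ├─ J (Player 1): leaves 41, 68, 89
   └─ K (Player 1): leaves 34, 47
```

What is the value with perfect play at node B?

C: max(98, 91) = 98
D: max(5, 92, 51) = 92
E: max(89, 58, 62) = 89
B: min(98, 92, 89) = 89

89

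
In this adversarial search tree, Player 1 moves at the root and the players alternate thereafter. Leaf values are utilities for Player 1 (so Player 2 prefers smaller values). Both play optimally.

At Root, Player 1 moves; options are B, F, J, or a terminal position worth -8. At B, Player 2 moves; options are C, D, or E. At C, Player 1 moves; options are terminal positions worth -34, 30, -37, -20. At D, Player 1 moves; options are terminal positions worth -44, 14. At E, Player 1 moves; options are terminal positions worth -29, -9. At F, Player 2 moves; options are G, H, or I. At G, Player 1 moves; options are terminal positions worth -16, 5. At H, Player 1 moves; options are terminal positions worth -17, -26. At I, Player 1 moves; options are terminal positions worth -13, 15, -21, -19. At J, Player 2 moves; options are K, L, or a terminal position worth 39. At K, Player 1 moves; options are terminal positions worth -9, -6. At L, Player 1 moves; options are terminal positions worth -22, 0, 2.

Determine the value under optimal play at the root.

C (Player 1): max(-34, 30, -37, -20) = 30
D (Player 1): max(-44, 14) = 14
E (Player 1): max(-29, -9) = -9
B (Player 2): min(30, 14, -9) = -9
G (Player 1): max(-16, 5) = 5
H (Player 1): max(-17, -26) = -17
I (Player 1): max(-13, 15, -21, -19) = 15
F (Player 2): min(5, -17, 15) = -17
K (Player 1): max(-9, -6) = -6
L (Player 1): max(-22, 0, 2) = 2
J (Player 2): min(-6, 2, 39) = -6
Root (Player 1): max(-9, -17, -6, -8) = -6

-6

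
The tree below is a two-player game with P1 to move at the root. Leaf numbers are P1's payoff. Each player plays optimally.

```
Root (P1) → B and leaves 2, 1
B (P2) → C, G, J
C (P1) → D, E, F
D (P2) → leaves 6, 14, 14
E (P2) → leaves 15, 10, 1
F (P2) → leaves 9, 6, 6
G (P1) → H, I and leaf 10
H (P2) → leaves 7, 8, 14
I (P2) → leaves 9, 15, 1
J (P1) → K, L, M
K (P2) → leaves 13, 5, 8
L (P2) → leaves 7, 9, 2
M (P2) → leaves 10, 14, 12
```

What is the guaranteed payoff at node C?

6

D: min(6, 14, 14) = 6
E: min(15, 10, 1) = 1
F: min(9, 6, 6) = 6
C: max(6, 1, 6) = 6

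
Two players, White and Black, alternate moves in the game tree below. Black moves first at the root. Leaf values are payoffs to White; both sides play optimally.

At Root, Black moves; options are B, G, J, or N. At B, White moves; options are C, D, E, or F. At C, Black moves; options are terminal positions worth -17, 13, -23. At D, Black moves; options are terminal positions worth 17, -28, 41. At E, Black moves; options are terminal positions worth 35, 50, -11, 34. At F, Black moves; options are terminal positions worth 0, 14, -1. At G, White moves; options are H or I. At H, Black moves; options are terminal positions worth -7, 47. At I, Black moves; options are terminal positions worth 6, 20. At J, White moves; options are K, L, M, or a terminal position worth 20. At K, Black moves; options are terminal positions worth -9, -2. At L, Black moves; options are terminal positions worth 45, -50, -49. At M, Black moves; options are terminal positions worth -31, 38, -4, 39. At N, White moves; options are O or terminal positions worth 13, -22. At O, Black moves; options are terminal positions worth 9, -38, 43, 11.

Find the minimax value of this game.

C (Black): min(-17, 13, -23) = -23
D (Black): min(17, -28, 41) = -28
E (Black): min(35, 50, -11, 34) = -11
F (Black): min(0, 14, -1) = -1
B (White): max(-23, -28, -11, -1) = -1
H (Black): min(-7, 47) = -7
I (Black): min(6, 20) = 6
G (White): max(-7, 6) = 6
K (Black): min(-9, -2) = -9
L (Black): min(45, -50, -49) = -50
M (Black): min(-31, 38, -4, 39) = -31
J (White): max(-9, -50, -31, 20) = 20
O (Black): min(9, -38, 43, 11) = -38
N (White): max(-38, 13, -22) = 13
Root (Black): min(-1, 6, 20, 13) = -1

-1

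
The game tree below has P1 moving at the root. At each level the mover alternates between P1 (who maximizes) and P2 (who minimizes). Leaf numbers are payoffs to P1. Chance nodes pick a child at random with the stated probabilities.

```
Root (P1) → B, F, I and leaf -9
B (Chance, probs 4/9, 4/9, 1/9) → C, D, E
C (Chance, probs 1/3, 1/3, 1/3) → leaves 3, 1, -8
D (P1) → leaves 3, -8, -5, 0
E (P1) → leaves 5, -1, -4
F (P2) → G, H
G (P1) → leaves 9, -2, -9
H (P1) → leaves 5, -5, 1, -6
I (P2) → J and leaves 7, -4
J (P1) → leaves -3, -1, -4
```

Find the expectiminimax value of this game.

5

C (Chance): 1/3·3 + 1/3·1 + 1/3·-8 = -1.33
D (P1): max(3, -8, -5, 0) = 3
E (P1): max(5, -1, -4) = 5
B (Chance): 4/9·-1.33 + 4/9·3 + 1/9·5 = 1.3
G (P1): max(9, -2, -9) = 9
H (P1): max(5, -5, 1, -6) = 5
F (P2): min(9, 5) = 5
J (P1): max(-3, -1, -4) = -1
I (P2): min(-1, 7, -4) = -4
Root (P1): max(1.3, 5, -4, -9) = 5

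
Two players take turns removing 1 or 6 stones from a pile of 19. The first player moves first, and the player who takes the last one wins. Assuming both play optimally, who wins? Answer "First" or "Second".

First

W/L table (W = player to move can force a win):
i:   0  1  2  3  4  5  6  7  8  9 10 11 12 13 14 15 16 17 18 19
     L  W  L  W  L  W  W  L  W  L  W  L  W  W  L  W  L  W  L  W
Position 19 is W, so the first player wins.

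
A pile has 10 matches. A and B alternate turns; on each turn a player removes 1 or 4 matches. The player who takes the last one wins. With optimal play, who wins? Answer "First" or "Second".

Mark each pile size as W (mover wins) or L (mover loses):
i:   0  1  2  3  4  5  6  7  8  9 10
     L  W  L  W  W  L  W  L  W  W  L
Position 10 is L, so the second player wins.

Second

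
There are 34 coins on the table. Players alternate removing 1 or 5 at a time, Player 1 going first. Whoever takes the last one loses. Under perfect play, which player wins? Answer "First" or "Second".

First

Positions where the player to move wins (W) vs loses (L):
i:   0  1  2  3  4  5  6  7  8  9 10 11 12 13 14 15 16 17 18 19 20 21 22 23 24 25 26 27 28 29 30 31 32 33 34
     W  L  W  L  W  L  W  L  W  L  W  L  W  L  W  L  W  L  W  L  W  L  W  L  W  L  W  L  W  L  W  L  W  L  W
Position 34 is W, so the first player wins.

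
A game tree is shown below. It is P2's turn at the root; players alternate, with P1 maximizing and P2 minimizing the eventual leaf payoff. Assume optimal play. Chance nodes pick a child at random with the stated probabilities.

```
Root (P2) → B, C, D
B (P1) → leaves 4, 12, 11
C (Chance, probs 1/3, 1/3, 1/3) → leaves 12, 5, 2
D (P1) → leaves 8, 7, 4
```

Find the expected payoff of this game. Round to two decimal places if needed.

B (P1): max(4, 12, 11) = 12
C (Chance): 1/3·12 + 1/3·5 + 1/3·2 = 6.33
D (P1): max(8, 7, 4) = 8
Root (P2): min(12, 6.33, 8) = 6.33

6.33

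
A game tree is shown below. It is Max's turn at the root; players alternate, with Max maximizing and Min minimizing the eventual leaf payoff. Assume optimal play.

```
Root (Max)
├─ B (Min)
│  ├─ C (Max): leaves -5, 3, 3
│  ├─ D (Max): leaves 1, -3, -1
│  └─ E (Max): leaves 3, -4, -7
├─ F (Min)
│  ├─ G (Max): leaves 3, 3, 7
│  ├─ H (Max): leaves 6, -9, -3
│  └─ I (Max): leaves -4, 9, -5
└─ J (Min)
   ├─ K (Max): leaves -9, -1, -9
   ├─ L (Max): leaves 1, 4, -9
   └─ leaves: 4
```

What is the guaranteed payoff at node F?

G: max(3, 3, 7) = 7
H: max(6, -9, -3) = 6
I: max(-4, 9, -5) = 9
F: min(7, 6, 9) = 6

6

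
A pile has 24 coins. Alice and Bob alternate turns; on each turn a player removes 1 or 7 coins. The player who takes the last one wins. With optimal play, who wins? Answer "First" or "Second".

Second

Positions where the player to move wins (W) vs loses (L):
i:   0  1  2  3  4  5  6  7  8  9 10 11 12 13 14 15 16 17 18 19 20 21 22 23 24
     L  W  L  W  L  W  L  W  L  W  L  W  L  W  L  W  L  W  L  W  L  W  L  W  L
Position 24 is L, so the second player wins.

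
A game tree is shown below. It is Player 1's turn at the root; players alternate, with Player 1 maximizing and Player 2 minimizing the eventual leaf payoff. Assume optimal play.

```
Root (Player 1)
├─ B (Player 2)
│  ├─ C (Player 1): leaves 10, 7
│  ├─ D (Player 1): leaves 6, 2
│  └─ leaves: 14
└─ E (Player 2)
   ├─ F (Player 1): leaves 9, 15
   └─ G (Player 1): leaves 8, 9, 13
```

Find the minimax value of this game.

C (Player 1): max(10, 7) = 10
D (Player 1): max(6, 2) = 6
B (Player 2): min(10, 6, 14) = 6
F (Player 1): max(9, 15) = 15
G (Player 1): max(8, 9, 13) = 13
E (Player 2): min(15, 13) = 13
Root (Player 1): max(6, 13) = 13

13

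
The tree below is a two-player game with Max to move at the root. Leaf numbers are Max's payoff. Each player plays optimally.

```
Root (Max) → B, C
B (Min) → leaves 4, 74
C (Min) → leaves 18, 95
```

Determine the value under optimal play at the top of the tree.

18

B (Min): min(4, 74) = 4
C (Min): min(18, 95) = 18
Root (Max): max(4, 18) = 18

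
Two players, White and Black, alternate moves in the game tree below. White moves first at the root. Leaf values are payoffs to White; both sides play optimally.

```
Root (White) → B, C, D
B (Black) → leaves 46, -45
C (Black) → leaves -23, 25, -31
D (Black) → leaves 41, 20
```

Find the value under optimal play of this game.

20

B (Black): min(46, -45) = -45
C (Black): min(-23, 25, -31) = -31
D (Black): min(41, 20) = 20
Root (White): max(-45, -31, 20) = 20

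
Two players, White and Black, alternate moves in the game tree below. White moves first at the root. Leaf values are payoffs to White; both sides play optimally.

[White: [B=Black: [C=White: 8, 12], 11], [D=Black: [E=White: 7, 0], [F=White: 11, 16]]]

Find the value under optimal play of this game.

11

C (White): max(8, 12) = 12
B (Black): min(12, 11) = 11
E (White): max(7, 0) = 7
F (White): max(11, 16) = 16
D (Black): min(7, 16) = 7
Root (White): max(11, 7) = 11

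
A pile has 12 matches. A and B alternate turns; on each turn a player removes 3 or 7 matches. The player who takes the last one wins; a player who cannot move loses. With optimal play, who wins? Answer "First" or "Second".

Second

Compute winning (W) and losing (L) positions by backward induction:
i:   0  1  2  3  4  5  6  7  8  9 10 11 12
     L  L  L  W  W  W  L  W  W  W  L  L  L
Position 12 is L, so the second player wins.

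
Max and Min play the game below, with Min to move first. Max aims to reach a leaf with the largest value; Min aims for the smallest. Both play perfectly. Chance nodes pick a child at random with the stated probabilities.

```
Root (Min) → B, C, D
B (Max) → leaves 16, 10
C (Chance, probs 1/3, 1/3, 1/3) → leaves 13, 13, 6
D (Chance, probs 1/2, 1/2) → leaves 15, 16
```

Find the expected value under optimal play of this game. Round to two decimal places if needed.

10.67

B (Max): max(16, 10) = 16
C (Chance): 1/3·13 + 1/3·13 + 1/3·6 = 10.67
D (Chance): 1/2·15 + 1/2·16 = 15.5
Root (Min): min(16, 10.67, 15.5) = 10.67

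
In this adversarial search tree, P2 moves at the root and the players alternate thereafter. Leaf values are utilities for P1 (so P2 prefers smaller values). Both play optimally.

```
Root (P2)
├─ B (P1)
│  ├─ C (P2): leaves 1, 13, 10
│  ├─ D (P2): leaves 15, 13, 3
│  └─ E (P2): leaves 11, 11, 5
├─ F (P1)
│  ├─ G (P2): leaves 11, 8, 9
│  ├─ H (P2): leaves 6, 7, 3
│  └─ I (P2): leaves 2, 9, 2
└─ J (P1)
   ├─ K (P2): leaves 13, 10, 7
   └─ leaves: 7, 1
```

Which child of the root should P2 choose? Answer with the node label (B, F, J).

B

C (P2): min(1, 13, 10) = 1
D (P2): min(15, 13, 3) = 3
E (P2): min(11, 11, 5) = 5
B (P1): max(1, 3, 5) = 5
G (P2): min(11, 8, 9) = 8
H (P2): min(6, 7, 3) = 3
I (P2): min(2, 9, 2) = 2
F (P1): max(8, 3, 2) = 8
K (P2): min(13, 10, 7) = 7
J (P1): max(7, 7, 1) = 7
Root (P2): min(5, 8, 7) = 5
P2 picks the child with the lowest value: B (value 5).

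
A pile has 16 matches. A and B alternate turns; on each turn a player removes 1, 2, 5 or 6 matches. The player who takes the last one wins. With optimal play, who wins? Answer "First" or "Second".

Mark each pile size as W (mover wins) or L (mover loses):
i:   0  1  2  3  4  5  6  7  8  9 10 11 12 13 14 15 16
     L  W  W  L  W  W  W  L  W  W  L  W  W  W  L  W  W
Position 16 is W, so the first player wins.

First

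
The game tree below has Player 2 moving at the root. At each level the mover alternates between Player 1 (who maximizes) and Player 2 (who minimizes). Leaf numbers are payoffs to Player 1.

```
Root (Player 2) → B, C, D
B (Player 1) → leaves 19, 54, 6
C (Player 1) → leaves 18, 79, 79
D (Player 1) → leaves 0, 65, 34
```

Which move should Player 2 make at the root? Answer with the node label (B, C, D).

B (Player 1): max(19, 54, 6) = 54
C (Player 1): max(18, 79, 79) = 79
D (Player 1): max(0, 65, 34) = 65
Root (Player 2): min(54, 79, 65) = 54
Player 2 picks the child with the lowest value: B (value 54).

B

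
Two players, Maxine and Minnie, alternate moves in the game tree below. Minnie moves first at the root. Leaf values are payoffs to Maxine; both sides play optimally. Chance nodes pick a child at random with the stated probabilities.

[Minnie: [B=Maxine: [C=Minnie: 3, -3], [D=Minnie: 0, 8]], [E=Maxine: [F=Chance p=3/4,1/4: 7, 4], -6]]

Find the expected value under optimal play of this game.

C (Minnie): min(3, -3) = -3
D (Minnie): min(0, 8) = 0
B (Maxine): max(-3, 0) = 0
F (Chance): 3/4·7 + 1/4·4 = 6.25
E (Maxine): max(6.25, -6) = 6.25
Root (Minnie): min(0, 6.25) = 0

0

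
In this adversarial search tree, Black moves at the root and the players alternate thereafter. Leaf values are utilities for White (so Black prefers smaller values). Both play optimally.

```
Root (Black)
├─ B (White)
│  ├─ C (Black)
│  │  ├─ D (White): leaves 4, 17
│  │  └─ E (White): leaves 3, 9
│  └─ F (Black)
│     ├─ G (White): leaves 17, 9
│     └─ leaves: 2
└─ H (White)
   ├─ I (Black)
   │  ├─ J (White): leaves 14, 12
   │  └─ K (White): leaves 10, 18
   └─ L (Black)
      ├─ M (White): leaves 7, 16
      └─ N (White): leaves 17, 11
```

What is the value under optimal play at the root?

D (White): max(4, 17) = 17
E (White): max(3, 9) = 9
C (Black): min(17, 9) = 9
G (White): max(17, 9) = 17
F (Black): min(17, 2) = 2
B (White): max(9, 2) = 9
J (White): max(14, 12) = 14
K (White): max(10, 18) = 18
I (Black): min(14, 18) = 14
M (White): max(7, 16) = 16
N (White): max(17, 11) = 17
L (Black): min(16, 17) = 16
H (White): max(14, 16) = 16
Root (Black): min(9, 16) = 9

9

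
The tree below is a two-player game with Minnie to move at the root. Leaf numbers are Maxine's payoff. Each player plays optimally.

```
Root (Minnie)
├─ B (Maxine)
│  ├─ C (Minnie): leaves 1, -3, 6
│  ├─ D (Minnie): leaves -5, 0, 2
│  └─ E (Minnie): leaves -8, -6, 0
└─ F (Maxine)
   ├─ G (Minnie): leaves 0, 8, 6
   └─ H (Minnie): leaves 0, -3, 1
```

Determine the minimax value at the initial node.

-3

C (Minnie): min(1, -3, 6) = -3
D (Minnie): min(-5, 0, 2) = -5
E (Minnie): min(-8, -6, 0) = -8
B (Maxine): max(-3, -5, -8) = -3
G (Minnie): min(0, 8, 6) = 0
H (Minnie): min(0, -3, 1) = -3
F (Maxine): max(0, -3) = 0
Root (Minnie): min(-3, 0) = -3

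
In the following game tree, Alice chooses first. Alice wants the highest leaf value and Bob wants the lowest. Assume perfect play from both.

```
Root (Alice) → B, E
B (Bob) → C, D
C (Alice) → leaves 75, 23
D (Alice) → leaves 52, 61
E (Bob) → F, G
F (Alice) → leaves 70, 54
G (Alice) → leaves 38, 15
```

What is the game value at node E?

38

F: max(70, 54) = 70
G: max(38, 15) = 38
E: min(70, 38) = 38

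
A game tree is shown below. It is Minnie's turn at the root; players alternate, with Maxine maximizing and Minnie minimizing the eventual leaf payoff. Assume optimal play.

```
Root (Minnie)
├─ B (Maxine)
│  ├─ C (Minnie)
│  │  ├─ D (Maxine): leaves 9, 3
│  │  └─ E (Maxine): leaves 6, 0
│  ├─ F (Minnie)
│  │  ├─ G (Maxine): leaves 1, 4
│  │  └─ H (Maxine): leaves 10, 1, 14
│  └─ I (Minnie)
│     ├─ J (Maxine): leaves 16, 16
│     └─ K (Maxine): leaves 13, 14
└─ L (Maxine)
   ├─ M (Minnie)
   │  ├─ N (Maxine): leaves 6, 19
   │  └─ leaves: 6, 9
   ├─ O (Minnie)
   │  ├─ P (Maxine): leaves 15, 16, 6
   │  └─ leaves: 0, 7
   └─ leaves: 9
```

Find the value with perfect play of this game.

D (Maxine): max(9, 3) = 9
E (Maxine): max(6, 0) = 6
C (Minnie): min(9, 6) = 6
G (Maxine): max(1, 4) = 4
H (Maxine): max(10, 1, 14) = 14
F (Minnie): min(4, 14) = 4
J (Maxine): max(16, 16) = 16
K (Maxine): max(13, 14) = 14
I (Minnie): min(16, 14) = 14
B (Maxine): max(6, 4, 14) = 14
N (Maxine): max(6, 19) = 19
M (Minnie): min(19, 6, 9) = 6
P (Maxine): max(15, 16, 6) = 16
O (Minnie): min(16, 0, 7) = 0
L (Maxine): max(6, 0, 9) = 9
Root (Minnie): min(14, 9) = 9

9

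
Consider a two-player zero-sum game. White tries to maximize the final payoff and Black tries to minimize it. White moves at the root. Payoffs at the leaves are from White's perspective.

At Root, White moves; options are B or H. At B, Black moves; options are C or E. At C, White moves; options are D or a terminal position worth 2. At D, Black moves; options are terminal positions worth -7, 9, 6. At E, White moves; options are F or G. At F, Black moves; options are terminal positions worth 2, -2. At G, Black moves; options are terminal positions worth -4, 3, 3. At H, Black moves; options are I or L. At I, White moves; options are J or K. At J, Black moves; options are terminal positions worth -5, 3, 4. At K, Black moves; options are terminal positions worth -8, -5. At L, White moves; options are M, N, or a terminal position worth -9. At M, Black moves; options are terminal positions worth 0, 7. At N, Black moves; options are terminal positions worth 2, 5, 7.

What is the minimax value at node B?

-2

D: min(-7, 9, 6) = -7
C: max(-7, 2) = 2
F: min(2, -2) = -2
G: min(-4, 3, 3) = -4
E: max(-2, -4) = -2
B: min(2, -2) = -2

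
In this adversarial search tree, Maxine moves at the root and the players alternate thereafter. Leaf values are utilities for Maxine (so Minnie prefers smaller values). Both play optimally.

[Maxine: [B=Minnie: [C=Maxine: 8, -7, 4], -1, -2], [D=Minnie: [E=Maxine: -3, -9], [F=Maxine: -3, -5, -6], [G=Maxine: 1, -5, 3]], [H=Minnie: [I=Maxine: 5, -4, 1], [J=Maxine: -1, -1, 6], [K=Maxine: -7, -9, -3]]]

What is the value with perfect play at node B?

-2

C: max(8, -7, 4) = 8
B: min(8, -1, -2) = -2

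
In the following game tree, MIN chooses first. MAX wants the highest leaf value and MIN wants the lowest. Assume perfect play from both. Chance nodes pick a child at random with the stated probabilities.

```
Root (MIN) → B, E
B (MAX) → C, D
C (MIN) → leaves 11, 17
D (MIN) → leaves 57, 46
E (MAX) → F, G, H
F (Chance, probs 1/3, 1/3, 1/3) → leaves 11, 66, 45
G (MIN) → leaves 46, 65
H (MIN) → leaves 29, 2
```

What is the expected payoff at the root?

C (MIN): min(11, 17) = 11
D (MIN): min(57, 46) = 46
B (MAX): max(11, 46) = 46
F (Chance): 1/3·11 + 1/3·66 + 1/3·45 = 40.67
G (MIN): min(46, 65) = 46
H (MIN): min(29, 2) = 2
E (MAX): max(40.67, 46, 2) = 46
Root (MIN): min(46, 46) = 46

46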